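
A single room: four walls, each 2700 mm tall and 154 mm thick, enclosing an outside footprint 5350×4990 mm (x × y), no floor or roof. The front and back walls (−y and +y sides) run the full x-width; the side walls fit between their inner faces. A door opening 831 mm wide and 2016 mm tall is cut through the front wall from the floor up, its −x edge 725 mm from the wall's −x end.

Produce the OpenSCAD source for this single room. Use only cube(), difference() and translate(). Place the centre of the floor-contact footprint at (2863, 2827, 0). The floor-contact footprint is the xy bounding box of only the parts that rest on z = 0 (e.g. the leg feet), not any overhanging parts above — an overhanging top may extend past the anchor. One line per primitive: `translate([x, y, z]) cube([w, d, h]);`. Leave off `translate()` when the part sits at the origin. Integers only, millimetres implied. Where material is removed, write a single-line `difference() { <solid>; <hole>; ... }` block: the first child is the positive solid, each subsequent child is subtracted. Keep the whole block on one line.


difference() { translate([188, 332, 0]) cube([5350, 154, 2700]); translate([913, 332, 0]) cube([831, 154, 2016]); }
translate([188, 5168, 0]) cube([5350, 154, 2700]);
translate([188, 486, 0]) cube([154, 4682, 2700]);
translate([5384, 486, 0]) cube([154, 4682, 2700]);


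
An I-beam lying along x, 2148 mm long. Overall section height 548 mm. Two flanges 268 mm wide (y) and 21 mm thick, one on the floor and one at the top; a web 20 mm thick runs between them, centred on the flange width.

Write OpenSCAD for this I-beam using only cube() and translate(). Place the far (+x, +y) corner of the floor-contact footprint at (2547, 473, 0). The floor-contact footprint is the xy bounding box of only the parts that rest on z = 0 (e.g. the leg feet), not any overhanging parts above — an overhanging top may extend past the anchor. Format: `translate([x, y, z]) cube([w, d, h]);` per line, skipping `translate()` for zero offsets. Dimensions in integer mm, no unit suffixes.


translate([399, 205, 0]) cube([2148, 268, 21]);
translate([399, 329, 21]) cube([2148, 20, 506]);
translate([399, 205, 527]) cube([2148, 268, 21]);


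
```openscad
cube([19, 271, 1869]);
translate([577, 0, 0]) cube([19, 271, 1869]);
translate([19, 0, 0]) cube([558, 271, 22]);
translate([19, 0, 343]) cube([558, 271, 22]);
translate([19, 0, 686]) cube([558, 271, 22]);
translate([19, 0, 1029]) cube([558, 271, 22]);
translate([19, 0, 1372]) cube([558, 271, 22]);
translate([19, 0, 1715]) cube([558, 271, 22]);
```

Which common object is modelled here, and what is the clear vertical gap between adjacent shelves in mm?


A bookshelf. The clear shelf gap is 321 mm.

Two tall side panels with 6 horizontal boards between them — a bookshelf. The first two shelf undersides are at z = 0 and z = 343; with shelf thickness 22, the clear gap is 343 − 0 − 22 = 321 mm.


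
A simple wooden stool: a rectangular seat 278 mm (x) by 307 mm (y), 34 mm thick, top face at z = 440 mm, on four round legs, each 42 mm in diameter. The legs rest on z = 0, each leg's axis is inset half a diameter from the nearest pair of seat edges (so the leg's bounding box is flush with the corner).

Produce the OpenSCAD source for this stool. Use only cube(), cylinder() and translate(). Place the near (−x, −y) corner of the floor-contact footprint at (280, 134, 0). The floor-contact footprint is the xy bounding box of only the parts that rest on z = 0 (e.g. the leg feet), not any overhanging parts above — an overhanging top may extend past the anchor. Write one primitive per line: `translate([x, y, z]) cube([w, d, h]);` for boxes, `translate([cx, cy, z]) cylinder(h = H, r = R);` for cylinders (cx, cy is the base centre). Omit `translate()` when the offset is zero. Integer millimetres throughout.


translate([280, 134, 406]) cube([278, 307, 34]);
translate([301, 155, 0]) cylinder(h = 406, r = 21);
translate([537, 155, 0]) cylinder(h = 406, r = 21);
translate([301, 420, 0]) cylinder(h = 406, r = 21);
translate([537, 420, 0]) cylinder(h = 406, r = 21);


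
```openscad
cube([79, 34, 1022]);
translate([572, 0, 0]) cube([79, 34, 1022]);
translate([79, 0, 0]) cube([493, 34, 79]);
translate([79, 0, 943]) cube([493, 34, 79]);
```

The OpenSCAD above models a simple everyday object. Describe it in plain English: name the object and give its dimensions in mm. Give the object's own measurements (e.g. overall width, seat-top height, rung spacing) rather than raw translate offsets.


A rectangular picture frame lying in the x–z plane (depth along y). The opening is 493 mm wide (x) by 864 mm tall (z), surrounded by a border 79 mm wide on all four sides. The frame is 34 mm deep and is made of two full-height vertical stiles with two horizontal rails fitted between them.


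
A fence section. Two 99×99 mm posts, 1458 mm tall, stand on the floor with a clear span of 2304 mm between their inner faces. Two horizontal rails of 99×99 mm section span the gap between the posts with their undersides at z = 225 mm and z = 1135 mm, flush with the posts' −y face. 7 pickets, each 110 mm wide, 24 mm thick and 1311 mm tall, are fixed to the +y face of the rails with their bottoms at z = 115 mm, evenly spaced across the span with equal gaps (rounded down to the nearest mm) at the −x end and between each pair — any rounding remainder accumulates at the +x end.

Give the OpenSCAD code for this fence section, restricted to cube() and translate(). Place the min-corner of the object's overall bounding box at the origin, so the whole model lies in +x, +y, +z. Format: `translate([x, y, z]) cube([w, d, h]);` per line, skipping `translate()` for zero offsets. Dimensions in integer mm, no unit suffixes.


cube([99, 99, 1458]);
translate([2403, 0, 0]) cube([99, 99, 1458]);
translate([99, 0, 225]) cube([2304, 99, 99]);
translate([99, 0, 1135]) cube([2304, 99, 99]);
translate([290, 99, 115]) cube([110, 24, 1311]);
translate([591, 99, 115]) cube([110, 24, 1311]);
translate([892, 99, 115]) cube([110, 24, 1311]);
translate([1193, 99, 115]) cube([110, 24, 1311]);
translate([1494, 99, 115]) cube([110, 24, 1311]);
translate([1795, 99, 115]) cube([110, 24, 1311]);
translate([2096, 99, 115]) cube([110, 24, 1311]);


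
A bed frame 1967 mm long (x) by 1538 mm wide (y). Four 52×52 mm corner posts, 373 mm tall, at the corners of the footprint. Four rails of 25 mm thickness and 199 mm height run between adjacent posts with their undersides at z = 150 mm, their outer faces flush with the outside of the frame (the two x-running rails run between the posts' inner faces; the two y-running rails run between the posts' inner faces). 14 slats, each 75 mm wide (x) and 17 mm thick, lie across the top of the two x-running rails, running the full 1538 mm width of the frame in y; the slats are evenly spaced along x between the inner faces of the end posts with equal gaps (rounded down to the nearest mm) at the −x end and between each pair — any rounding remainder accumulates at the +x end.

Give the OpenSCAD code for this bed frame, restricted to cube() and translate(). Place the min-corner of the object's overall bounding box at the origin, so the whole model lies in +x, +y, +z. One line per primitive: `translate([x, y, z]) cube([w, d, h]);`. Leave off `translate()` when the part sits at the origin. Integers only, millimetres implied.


cube([52, 52, 373]);
translate([0, 1486, 0]) cube([52, 52, 373]);
translate([1915, 0, 0]) cube([52, 52, 373]);
translate([1915, 1486, 0]) cube([52, 52, 373]);
translate([52, 0, 150]) cube([1863, 25, 199]);
translate([52, 1513, 150]) cube([1863, 25, 199]);
translate([0, 52, 150]) cube([25, 1434, 199]);
translate([1942, 52, 150]) cube([25, 1434, 199]);
translate([106, 0, 349]) cube([75, 1538, 17]);
translate([235, 0, 349]) cube([75, 1538, 17]);
translate([364, 0, 349]) cube([75, 1538, 17]);
translate([493, 0, 349]) cube([75, 1538, 17]);
translate([622, 0, 349]) cube([75, 1538, 17]);
translate([751, 0, 349]) cube([75, 1538, 17]);
translate([880, 0, 349]) cube([75, 1538, 17]);
translate([1009, 0, 349]) cube([75, 1538, 17]);
translate([1138, 0, 349]) cube([75, 1538, 17]);
translate([1267, 0, 349]) cube([75, 1538, 17]);
translate([1396, 0, 349]) cube([75, 1538, 17]);
translate([1525, 0, 349]) cube([75, 1538, 17]);
translate([1654, 0, 349]) cube([75, 1538, 17]);
translate([1783, 0, 349]) cube([75, 1538, 17]);


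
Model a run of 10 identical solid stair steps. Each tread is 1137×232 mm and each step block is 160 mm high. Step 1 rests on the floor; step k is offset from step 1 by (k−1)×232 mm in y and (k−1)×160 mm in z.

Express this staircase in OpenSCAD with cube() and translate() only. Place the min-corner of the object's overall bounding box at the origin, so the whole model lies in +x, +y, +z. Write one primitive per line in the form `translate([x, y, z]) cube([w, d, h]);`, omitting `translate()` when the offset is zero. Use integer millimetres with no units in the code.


cube([1137, 232, 160]);
translate([0, 232, 160]) cube([1137, 232, 160]);
translate([0, 464, 320]) cube([1137, 232, 160]);
translate([0, 696, 480]) cube([1137, 232, 160]);
translate([0, 928, 640]) cube([1137, 232, 160]);
translate([0, 1160, 800]) cube([1137, 232, 160]);
translate([0, 1392, 960]) cube([1137, 232, 160]);
translate([0, 1624, 1120]) cube([1137, 232, 160]);
translate([0, 1856, 1280]) cube([1137, 232, 160]);
translate([0, 2088, 1440]) cube([1137, 232, 160]);


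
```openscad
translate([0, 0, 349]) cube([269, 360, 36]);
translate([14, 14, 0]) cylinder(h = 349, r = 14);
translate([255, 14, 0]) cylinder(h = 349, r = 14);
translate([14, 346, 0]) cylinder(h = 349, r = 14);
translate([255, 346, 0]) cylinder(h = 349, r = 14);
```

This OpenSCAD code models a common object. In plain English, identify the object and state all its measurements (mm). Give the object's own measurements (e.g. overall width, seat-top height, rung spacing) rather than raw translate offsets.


A simple wooden stool: a rectangular seat 269 mm (x) by 360 mm (y), 36 mm thick, top face at z = 385 mm, on four round legs, each 28 mm in diameter. The legs rest on z = 0, each leg's axis is inset half a diameter from the nearest pair of seat edges (so the leg's bounding box is flush with the corner).


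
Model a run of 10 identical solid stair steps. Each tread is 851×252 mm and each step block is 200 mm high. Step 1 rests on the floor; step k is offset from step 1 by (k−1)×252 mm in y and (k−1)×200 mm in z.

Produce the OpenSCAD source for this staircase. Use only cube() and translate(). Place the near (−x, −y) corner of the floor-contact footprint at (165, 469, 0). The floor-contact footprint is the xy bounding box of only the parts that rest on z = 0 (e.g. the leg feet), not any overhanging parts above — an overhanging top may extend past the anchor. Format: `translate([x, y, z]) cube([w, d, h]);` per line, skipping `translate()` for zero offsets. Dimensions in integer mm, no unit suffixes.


translate([165, 469, 0]) cube([851, 252, 200]);
translate([165, 721, 200]) cube([851, 252, 200]);
translate([165, 973, 400]) cube([851, 252, 200]);
translate([165, 1225, 600]) cube([851, 252, 200]);
translate([165, 1477, 800]) cube([851, 252, 200]);
translate([165, 1729, 1000]) cube([851, 252, 200]);
translate([165, 1981, 1200]) cube([851, 252, 200]);
translate([165, 2233, 1400]) cube([851, 252, 200]);
translate([165, 2485, 1600]) cube([851, 252, 200]);
translate([165, 2737, 1800]) cube([851, 252, 200]);


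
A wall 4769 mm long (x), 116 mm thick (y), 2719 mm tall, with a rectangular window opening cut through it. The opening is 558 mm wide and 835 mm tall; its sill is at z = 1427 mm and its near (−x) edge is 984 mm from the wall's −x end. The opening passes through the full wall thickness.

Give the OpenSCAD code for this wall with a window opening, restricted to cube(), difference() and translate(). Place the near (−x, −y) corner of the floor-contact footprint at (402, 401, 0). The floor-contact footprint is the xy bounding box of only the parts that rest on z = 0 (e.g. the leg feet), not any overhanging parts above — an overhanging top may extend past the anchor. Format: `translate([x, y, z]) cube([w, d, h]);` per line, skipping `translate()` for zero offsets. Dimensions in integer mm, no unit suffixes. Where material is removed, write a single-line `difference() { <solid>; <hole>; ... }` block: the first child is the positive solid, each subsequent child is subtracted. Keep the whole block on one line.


difference() { translate([402, 401, 0]) cube([4769, 116, 2719]); translate([1386, 401, 1427]) cube([558, 116, 835]); }


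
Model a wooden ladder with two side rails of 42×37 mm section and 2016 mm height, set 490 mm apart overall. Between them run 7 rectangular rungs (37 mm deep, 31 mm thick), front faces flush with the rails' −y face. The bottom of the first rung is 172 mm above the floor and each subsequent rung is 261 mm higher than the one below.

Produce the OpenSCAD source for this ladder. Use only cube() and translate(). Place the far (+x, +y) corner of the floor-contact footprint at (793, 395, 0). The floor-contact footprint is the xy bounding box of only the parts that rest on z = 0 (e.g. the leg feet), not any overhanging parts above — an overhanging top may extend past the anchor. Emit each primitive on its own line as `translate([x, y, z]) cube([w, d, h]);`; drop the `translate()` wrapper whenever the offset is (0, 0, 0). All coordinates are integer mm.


// rung span = 490 - 2*42 = 406
// rung[k] z = 172 + k*261
translate([303, 358, 0]) cube([42, 37, 2016]);
translate([751, 358, 0]) cube([42, 37, 2016]);
translate([345, 358, 172]) cube([406, 37, 31]);
translate([345, 358, 433]) cube([406, 37, 31]);
translate([345, 358, 694]) cube([406, 37, 31]);
translate([345, 358, 955]) cube([406, 37, 31]);
translate([345, 358, 1216]) cube([406, 37, 31]);
translate([345, 358, 1477]) cube([406, 37, 31]);
translate([345, 358, 1738]) cube([406, 37, 31]);


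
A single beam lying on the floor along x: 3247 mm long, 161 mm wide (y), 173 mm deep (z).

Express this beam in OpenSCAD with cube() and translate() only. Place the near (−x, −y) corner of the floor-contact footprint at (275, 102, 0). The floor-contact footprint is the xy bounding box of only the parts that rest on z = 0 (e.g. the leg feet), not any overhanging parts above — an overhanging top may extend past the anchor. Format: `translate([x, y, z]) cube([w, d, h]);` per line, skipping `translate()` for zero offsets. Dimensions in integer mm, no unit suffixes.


translate([275, 102, 0]) cube([3247, 161, 173]);


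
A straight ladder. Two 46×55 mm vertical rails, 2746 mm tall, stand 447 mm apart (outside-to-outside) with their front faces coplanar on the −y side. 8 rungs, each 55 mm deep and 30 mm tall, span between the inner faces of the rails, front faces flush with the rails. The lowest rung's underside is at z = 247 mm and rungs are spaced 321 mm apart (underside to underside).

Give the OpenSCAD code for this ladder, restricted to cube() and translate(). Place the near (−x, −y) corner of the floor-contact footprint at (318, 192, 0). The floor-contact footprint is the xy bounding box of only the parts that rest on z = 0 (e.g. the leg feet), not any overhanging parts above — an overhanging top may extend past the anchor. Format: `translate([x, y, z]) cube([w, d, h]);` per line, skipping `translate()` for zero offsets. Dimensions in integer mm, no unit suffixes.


translate([318, 192, 0]) cube([46, 55, 2746]);
translate([719, 192, 0]) cube([46, 55, 2746]);
translate([364, 192, 247]) cube([355, 55, 30]);
translate([364, 192, 568]) cube([355, 55, 30]);
translate([364, 192, 889]) cube([355, 55, 30]);
translate([364, 192, 1210]) cube([355, 55, 30]);
translate([364, 192, 1531]) cube([355, 55, 30]);
translate([364, 192, 1852]) cube([355, 55, 30]);
translate([364, 192, 2173]) cube([355, 55, 30]);
translate([364, 192, 2494]) cube([355, 55, 30]);


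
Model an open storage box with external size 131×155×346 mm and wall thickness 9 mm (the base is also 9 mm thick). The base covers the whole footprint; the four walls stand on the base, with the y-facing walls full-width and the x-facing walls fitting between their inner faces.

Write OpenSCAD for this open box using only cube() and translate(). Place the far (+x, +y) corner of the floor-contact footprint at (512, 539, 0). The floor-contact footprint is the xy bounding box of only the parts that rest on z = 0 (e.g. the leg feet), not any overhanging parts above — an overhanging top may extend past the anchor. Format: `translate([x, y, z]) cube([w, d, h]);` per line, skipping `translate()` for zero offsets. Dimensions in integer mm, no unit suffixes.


translate([381, 384, 0]) cube([131, 155, 9]);
translate([381, 384, 9]) cube([131, 9, 337]);
translate([381, 530, 9]) cube([131, 9, 337]);
translate([381, 393, 9]) cube([9, 137, 337]);
translate([503, 393, 9]) cube([9, 137, 337]);


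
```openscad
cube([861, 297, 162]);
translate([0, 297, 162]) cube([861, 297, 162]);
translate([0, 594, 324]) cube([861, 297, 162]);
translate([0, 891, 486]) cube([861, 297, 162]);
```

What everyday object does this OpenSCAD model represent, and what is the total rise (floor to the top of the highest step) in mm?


A staircase. The total rise is 648 mm.

4 identical blocks, each offset up and back from the previous — a staircase. Each step is 162 mm tall and there are 4 of them, so the total rise is 4 × 162 = 648 mm.


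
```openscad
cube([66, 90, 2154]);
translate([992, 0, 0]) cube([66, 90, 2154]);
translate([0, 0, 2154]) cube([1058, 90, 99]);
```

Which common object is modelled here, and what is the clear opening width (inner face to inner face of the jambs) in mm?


A door frame. The clear opening width is 926 mm.

Two 2154 mm tall posts with a header on top — a door frame. The left jamb is 66 mm wide at x = 0; the right jamb starts at x = 992. The clear opening is 992 − 66 = 926 mm.


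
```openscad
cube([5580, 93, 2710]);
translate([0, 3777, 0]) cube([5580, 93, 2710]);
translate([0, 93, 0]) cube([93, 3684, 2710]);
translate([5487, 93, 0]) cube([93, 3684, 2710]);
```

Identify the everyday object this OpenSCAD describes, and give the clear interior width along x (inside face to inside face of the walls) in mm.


A house (or room) frame. The interior width is 5394 mm.

Four 2710 mm walls enclosing a rectangle with no floor or roof — a room or house frame. Outside width is 5580 mm and wall thickness is 93 mm, so the interior width is 5580 − 2 × 93 = 5394 mm.


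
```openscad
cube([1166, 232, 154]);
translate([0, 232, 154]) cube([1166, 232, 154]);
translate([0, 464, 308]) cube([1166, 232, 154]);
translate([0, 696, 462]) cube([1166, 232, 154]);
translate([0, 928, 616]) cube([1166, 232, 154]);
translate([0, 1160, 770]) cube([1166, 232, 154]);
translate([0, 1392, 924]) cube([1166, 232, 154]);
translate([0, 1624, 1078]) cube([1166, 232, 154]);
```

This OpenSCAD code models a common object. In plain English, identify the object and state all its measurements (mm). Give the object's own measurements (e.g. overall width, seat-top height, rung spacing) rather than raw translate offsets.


A straight staircase of 8 solid steps. Each step is 1166 mm wide (x), 232 mm deep (y, the going) and 154 mm tall (the rise). The first step rests on the floor; each subsequent step sits one going further in +y and one rise higher in +z, directly behind and above the previous step with no overlap.


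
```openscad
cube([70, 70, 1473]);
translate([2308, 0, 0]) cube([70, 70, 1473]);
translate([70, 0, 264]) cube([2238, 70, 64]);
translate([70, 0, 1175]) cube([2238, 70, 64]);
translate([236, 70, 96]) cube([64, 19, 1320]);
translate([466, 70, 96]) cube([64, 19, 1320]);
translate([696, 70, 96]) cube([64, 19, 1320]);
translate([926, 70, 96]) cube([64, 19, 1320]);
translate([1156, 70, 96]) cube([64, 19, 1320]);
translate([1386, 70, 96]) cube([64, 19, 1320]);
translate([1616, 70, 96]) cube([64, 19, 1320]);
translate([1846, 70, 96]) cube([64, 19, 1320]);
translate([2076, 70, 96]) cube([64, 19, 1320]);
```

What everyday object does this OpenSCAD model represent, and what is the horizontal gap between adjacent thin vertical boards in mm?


A fence section. The picket gap is 166 mm.

Two posts, two rails, 9 pickets — a fence section. Span 2238 mm holds 9 pickets of 64 mm with 10 equal gaps: ⌊(2238 − 9·64) / 10⌋ = 166 mm.


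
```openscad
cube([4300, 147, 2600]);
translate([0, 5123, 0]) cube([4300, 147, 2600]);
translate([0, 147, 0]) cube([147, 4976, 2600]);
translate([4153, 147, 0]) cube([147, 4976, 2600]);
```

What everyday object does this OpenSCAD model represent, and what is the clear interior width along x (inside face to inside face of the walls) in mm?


A house (or room) frame. The interior width is 4006 mm.

Four 2600 mm walls enclosing a rectangle with no floor or roof — a room or house frame. Outside width is 4300 mm and wall thickness is 147 mm, so the interior width is 4300 − 2 × 147 = 4006 mm.


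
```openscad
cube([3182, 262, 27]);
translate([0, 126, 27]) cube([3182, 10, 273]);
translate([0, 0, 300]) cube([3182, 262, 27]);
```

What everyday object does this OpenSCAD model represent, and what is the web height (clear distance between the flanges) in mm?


An I-beam. The web height is 273 mm.

Two wide flanges with a thin centred web — an I-beam. Overall 327 mm minus two 27 mm flanges gives a web of 327 − 2·27 = 273 mm.


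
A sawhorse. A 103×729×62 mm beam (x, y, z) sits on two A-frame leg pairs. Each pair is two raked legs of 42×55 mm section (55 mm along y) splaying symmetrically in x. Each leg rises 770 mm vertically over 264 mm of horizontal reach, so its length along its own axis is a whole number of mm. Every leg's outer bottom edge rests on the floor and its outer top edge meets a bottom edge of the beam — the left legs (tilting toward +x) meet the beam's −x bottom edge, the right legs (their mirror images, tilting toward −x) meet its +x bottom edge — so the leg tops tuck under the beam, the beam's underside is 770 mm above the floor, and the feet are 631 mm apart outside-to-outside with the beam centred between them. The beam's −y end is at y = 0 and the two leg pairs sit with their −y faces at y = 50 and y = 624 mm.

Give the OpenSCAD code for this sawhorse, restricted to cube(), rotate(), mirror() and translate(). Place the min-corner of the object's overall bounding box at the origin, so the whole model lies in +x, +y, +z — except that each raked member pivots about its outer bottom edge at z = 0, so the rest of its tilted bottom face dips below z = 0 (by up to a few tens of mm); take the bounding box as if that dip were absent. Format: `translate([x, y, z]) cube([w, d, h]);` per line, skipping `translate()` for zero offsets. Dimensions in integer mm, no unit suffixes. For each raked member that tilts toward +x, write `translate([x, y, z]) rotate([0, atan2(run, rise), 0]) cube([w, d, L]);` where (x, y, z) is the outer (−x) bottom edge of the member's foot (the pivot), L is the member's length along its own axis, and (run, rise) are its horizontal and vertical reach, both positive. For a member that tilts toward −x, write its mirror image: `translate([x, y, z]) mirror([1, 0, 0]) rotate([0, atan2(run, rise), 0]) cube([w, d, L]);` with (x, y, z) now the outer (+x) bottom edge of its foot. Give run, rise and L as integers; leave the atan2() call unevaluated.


// leg length = √(264² + 770²) = 814
// right-leg outer foot x = 2·264 + 103 = 631
// beam min-corner = (264, 0, 770)
translate([264, 0, 770]) cube([103, 729, 62]);
translate([0, 50, 0]) rotate([0, atan2(264, 770), 0]) cube([42, 55, 814]);
translate([631, 50, 0]) mirror([1, 0, 0]) rotate([0, atan2(264, 770), 0]) cube([42, 55, 814]);
translate([0, 624, 0]) rotate([0, atan2(264, 770), 0]) cube([42, 55, 814]);
translate([631, 624, 0]) mirror([1, 0, 0]) rotate([0, atan2(264, 770), 0]) cube([42, 55, 814]);


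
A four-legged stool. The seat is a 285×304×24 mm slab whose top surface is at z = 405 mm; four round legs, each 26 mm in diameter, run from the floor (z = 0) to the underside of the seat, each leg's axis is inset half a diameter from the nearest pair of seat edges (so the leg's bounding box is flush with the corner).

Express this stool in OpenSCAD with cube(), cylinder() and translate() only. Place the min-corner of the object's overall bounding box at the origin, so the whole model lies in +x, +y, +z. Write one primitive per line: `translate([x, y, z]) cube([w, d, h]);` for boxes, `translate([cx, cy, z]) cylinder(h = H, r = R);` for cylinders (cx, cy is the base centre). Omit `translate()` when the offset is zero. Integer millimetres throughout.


translate([0, 0, 381]) cube([285, 304, 24]);
translate([13, 13, 0]) cylinder(h = 381, r = 13);
translate([272, 13, 0]) cylinder(h = 381, r = 13);
translate([13, 291, 0]) cylinder(h = 381, r = 13);
translate([272, 291, 0]) cylinder(h = 381, r = 13);


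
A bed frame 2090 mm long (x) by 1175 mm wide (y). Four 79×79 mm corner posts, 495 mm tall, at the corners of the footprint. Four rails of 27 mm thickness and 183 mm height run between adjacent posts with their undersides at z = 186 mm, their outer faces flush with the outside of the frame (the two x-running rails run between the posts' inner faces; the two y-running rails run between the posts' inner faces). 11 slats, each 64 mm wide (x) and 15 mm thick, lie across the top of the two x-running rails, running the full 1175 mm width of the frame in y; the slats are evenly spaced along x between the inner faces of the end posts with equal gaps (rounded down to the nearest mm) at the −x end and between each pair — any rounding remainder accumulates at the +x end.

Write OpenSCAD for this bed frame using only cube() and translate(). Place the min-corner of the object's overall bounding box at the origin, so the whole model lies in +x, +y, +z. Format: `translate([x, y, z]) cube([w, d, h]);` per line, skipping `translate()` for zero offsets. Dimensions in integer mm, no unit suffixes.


cube([79, 79, 495]);
translate([0, 1096, 0]) cube([79, 79, 495]);
translate([2011, 0, 0]) cube([79, 79, 495]);
translate([2011, 1096, 0]) cube([79, 79, 495]);
translate([79, 0, 186]) cube([1932, 27, 183]);
translate([79, 1148, 186]) cube([1932, 27, 183]);
translate([0, 79, 186]) cube([27, 1017, 183]);
translate([2063, 79, 186]) cube([27, 1017, 183]);
translate([181, 0, 369]) cube([64, 1175, 15]);
translate([347, 0, 369]) cube([64, 1175, 15]);
translate([513, 0, 369]) cube([64, 1175, 15]);
translate([679, 0, 369]) cube([64, 1175, 15]);
translate([845, 0, 369]) cube([64, 1175, 15]);
translate([1011, 0, 369]) cube([64, 1175, 15]);
translate([1177, 0, 369]) cube([64, 1175, 15]);
translate([1343, 0, 369]) cube([64, 1175, 15]);
translate([1509, 0, 369]) cube([64, 1175, 15]);
translate([1675, 0, 369]) cube([64, 1175, 15]);
translate([1841, 0, 369]) cube([64, 1175, 15]);


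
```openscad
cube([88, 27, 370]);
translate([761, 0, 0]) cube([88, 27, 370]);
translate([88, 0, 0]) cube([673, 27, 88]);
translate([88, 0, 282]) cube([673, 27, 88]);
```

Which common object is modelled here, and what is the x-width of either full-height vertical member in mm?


A picture frame. The border width is 88 mm.

Four thin pieces enclosing a rectangular opening — a picture frame. The two full-height stiles are 370 mm tall; the top rail sits at z = 282 and is 88 mm tall, so the border above the opening is 370 − 282 = 88 mm, matching the stile x-width.


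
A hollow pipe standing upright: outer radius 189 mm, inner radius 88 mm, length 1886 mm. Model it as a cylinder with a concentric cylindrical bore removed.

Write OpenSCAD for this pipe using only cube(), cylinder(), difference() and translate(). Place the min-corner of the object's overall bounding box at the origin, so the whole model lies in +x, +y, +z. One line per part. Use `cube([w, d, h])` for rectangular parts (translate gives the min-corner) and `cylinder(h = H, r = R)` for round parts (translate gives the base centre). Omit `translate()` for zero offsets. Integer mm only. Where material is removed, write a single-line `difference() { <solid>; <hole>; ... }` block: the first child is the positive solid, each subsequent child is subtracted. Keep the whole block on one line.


difference() { translate([189, 189, 0]) cylinder(h = 1886, r = 189); translate([189, 189, 0]) cylinder(h = 1886, r = 88); }


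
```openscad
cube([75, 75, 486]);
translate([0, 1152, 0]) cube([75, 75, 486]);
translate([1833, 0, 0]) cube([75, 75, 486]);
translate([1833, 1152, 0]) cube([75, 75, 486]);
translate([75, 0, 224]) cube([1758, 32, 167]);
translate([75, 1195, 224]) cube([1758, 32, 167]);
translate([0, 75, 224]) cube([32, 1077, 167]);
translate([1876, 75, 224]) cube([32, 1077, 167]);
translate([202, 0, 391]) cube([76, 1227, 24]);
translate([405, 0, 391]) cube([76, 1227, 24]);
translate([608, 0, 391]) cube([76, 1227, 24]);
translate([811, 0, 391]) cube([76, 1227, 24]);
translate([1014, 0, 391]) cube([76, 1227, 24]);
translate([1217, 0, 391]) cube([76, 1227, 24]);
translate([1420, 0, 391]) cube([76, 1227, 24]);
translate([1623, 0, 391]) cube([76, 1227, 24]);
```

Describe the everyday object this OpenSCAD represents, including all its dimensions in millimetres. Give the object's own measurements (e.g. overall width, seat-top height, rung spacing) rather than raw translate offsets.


A bed frame 1908 mm long (x) by 1227 mm wide (y). Four 75×75 mm corner posts, 486 mm tall, at the corners of the footprint. Four rails of 32 mm thickness and 167 mm height run between adjacent posts with their undersides at z = 224 mm, their outer faces flush with the outside of the frame (the two x-running rails run between the posts' inner faces; the two y-running rails run between the posts' inner faces). 8 slats, each 76 mm wide (x) and 24 mm thick, lie across the top of the two x-running rails, running the full 1227 mm width of the frame in y; along x they sit between the end posts with a 127 mm gap after the −x posts and between neighbouring slats, leaving 134 mm before the +x posts.


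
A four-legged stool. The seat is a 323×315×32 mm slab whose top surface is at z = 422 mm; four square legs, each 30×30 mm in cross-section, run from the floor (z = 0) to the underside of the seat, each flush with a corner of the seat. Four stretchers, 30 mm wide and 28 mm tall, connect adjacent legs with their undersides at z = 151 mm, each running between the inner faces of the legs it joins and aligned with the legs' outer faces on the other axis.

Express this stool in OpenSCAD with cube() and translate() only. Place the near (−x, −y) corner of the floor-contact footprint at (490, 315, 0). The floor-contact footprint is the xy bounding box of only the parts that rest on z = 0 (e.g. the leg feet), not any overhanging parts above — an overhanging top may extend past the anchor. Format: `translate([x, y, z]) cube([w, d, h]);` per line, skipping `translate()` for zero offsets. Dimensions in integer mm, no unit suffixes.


translate([490, 315, 390]) cube([323, 315, 32]);
translate([490, 315, 0]) cube([30, 30, 390]);
translate([783, 315, 0]) cube([30, 30, 390]);
translate([490, 600, 0]) cube([30, 30, 390]);
translate([783, 600, 0]) cube([30, 30, 390]);
translate([520, 315, 151]) cube([263, 30, 28]);
translate([520, 600, 151]) cube([263, 30, 28]);
translate([490, 345, 151]) cube([30, 255, 28]);
translate([783, 345, 151]) cube([30, 255, 28]);


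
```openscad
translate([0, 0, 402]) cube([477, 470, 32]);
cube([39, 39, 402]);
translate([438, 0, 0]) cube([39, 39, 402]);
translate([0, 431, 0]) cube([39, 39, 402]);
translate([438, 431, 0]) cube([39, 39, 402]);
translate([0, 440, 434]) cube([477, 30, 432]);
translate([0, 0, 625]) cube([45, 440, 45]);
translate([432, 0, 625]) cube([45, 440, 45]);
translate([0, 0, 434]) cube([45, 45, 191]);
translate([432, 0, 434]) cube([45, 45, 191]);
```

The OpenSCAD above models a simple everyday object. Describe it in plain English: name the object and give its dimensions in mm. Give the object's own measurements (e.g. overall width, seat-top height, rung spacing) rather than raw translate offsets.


A chair. The seat is a 477×470×32 mm slab with its top at z = 434 mm, on four 39×39 mm corner legs (flush with the seat edges, standing on z = 0). A flat backrest 30 mm thick, 432 mm tall, spans the full seat width and rises from the seat top along its +y edge, rear face flush with the rear of the seat. Two armrests of 45×45 mm section run along each side from the seat's front edge to the front of the backrest, top faces 236 mm above the seat top and outer faces flush with the seat's x-edges; a 45×45 mm post under the front of each armrest stands on the seat at the front corner.


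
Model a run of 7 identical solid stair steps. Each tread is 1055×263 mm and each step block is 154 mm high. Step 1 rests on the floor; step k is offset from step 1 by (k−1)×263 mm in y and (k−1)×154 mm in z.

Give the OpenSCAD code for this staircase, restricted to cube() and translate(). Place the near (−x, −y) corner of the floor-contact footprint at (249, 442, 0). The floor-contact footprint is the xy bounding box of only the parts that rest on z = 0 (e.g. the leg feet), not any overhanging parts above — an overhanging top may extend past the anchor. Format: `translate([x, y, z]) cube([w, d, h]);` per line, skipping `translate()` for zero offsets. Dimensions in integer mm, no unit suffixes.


translate([249, 442, 0]) cube([1055, 263, 154]);
translate([249, 705, 154]) cube([1055, 263, 154]);
translate([249, 968, 308]) cube([1055, 263, 154]);
translate([249, 1231, 462]) cube([1055, 263, 154]);
translate([249, 1494, 616]) cube([1055, 263, 154]);
translate([249, 1757, 770]) cube([1055, 263, 154]);
translate([249, 2020, 924]) cube([1055, 263, 154]);


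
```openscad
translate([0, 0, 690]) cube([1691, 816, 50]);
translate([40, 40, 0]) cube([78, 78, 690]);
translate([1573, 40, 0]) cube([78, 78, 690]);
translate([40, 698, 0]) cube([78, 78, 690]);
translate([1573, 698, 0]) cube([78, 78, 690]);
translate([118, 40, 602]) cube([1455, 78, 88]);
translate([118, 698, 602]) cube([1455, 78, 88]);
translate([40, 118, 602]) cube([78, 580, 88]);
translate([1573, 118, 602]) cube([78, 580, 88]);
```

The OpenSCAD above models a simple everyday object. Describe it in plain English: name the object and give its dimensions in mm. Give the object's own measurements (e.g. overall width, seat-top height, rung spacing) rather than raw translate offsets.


A rectangular dining table. The top is 1691×816×50 mm with its upper surface at z = 740 mm. It stands on four 78×78 mm square legs, each inset 40 mm from the nearest pair of top edges, running from the floor to the underside of the top. Four apron rails, 78 mm thick and 88 mm tall, run between adjacent legs with their top edges flush with the underside of the top and their outer faces flush with the legs' outer faces.


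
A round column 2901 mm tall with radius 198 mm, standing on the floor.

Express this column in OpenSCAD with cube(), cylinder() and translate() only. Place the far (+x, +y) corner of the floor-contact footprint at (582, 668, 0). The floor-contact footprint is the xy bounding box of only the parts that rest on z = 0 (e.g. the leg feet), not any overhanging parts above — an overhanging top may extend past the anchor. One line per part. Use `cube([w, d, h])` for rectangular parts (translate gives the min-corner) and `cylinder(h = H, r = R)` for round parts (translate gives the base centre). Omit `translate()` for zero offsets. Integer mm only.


translate([384, 470, 0]) cylinder(h = 2901, r = 198);


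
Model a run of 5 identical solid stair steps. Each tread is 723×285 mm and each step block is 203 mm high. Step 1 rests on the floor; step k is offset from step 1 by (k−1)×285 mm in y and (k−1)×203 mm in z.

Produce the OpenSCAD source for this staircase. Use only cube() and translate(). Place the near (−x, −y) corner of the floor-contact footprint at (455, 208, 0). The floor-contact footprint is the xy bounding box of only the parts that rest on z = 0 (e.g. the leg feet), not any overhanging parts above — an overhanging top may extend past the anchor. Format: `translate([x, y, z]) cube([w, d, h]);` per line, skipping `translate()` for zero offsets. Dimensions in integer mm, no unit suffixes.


translate([455, 208, 0]) cube([723, 285, 203]);
translate([455, 493, 203]) cube([723, 285, 203]);
translate([455, 778, 406]) cube([723, 285, 203]);
translate([455, 1063, 609]) cube([723, 285, 203]);
translate([455, 1348, 812]) cube([723, 285, 203]);


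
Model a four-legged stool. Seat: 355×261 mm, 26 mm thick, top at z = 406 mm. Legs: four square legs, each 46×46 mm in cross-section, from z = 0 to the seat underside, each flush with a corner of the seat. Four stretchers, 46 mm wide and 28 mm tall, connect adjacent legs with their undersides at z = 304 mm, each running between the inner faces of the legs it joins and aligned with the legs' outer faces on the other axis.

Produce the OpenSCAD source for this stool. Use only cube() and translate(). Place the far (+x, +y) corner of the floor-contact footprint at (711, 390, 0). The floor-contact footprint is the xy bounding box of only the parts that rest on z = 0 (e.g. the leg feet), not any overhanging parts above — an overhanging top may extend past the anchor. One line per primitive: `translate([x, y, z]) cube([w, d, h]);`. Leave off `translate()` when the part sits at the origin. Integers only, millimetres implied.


translate([356, 129, 380]) cube([355, 261, 26]);
translate([356, 129, 0]) cube([46, 46, 380]);
translate([665, 129, 0]) cube([46, 46, 380]);
translate([356, 344, 0]) cube([46, 46, 380]);
translate([665, 344, 0]) cube([46, 46, 380]);
translate([402, 129, 304]) cube([263, 46, 28]);
translate([402, 344, 304]) cube([263, 46, 28]);
translate([356, 175, 304]) cube([46, 169, 28]);
translate([665, 175, 304]) cube([46, 169, 28]);


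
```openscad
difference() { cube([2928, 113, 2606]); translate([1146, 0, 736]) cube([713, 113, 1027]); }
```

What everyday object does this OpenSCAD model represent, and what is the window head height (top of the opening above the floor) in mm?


A wall with a window opening. The window head height is 1763 mm.

A wall with a rectangular opening subtracted — a window. Sill at z = 736, opening 1027 mm tall, so the head is at 736 + 1027 = 1763 mm.


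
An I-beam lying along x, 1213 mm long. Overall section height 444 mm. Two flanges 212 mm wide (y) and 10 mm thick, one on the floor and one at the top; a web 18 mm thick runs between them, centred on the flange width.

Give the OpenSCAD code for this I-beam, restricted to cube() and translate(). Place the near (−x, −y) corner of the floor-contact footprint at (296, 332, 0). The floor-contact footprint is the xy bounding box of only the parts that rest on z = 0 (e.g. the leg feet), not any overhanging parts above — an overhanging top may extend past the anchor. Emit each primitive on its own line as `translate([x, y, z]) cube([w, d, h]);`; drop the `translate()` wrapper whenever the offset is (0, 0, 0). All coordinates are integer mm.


translate([296, 332, 0]) cube([1213, 212, 10]);
translate([296, 429, 10]) cube([1213, 18, 424]);
translate([296, 332, 434]) cube([1213, 212, 10]);


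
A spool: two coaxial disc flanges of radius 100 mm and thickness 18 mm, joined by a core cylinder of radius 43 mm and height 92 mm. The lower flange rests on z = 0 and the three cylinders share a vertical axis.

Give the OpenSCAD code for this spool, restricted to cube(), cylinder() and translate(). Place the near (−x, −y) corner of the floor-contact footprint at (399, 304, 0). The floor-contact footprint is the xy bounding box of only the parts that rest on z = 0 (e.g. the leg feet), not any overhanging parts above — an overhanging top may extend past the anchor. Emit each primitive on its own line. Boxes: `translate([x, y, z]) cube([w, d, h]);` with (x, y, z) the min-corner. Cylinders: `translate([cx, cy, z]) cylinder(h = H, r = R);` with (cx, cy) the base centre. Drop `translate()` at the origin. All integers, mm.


translate([499, 404, 0]) cylinder(h = 18, r = 100);
translate([499, 404, 18]) cylinder(h = 92, r = 43);
translate([499, 404, 110]) cylinder(h = 18, r = 100);
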